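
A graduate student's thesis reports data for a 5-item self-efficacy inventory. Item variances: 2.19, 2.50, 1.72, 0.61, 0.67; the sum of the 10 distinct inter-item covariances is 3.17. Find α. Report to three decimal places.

α = 0.565

Σσ²ᵢ = 2.19 + 2.50 + 1.72 + 0.61 + 0.67 = 7.69
Sum of distinct covariances = 3.17
σ²_T = Σσ²ᵢ + 2·Σcov = 7.69 + 2 × 3.17 = 14.03
α = (5/4)·(1 − 7.69/14.03) = 0.565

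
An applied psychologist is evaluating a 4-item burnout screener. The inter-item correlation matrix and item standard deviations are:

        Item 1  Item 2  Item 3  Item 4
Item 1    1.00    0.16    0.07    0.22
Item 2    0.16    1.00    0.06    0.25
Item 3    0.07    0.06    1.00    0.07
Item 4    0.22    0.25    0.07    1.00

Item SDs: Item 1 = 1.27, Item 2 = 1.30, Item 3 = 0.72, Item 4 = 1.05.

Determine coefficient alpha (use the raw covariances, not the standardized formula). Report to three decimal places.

coefficient alpha = 0.404

Σσ²ᵢ = 1.27² + 1.30² + 0.72² + 1.05² = 4.9238
Covariances σ_ij = r_ij · s_i · s_j:
  σ(Item 1,Item 2) = 0.16 × 1.27 × 1.30 = 0.2642
  σ(Item 1,Item 3) = 0.07 × 1.27 × 0.72 = 0.0640
  σ(Item 1,Item 4) = 0.22 × 1.27 × 1.05 = 0.2934
  σ(Item 2,Item 3) = 0.06 × 1.30 × 0.72 = 0.0562
  σ(Item 2,Item 4) = 0.25 × 1.30 × 1.05 = 0.3413
  σ(Item 3,Item 4) = 0.07 × 0.72 × 1.05 = 0.0529
σ²_T = Σσ²ᵢ + 2·Σσ_ij = 4.9238 + 2 × 1.0720 = 7.0678
α = (4/3)·(1 − 4.9238/7.0678) = 0.404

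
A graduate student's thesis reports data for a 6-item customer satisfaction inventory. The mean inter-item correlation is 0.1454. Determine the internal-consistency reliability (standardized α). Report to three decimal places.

standardized α = 0.505

Standardized α = k·r̄ / (1 + (k−1)·r̄) = 6 × 0.1454 / (1 + 5 × 0.1454)
  = 0.8724 / 1.7270 = 0.505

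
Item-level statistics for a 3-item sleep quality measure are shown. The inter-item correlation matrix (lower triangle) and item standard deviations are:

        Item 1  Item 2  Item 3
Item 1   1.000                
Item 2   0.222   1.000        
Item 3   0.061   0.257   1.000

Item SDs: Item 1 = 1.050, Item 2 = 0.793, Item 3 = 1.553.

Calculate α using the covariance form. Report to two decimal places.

α = 0.34

Σσ²ᵢ = 1.050² + 0.793² + 1.553² = 4.1432
Covariances σ_ij = r_ij · s_i · s_j:
  σ(Item 1,Item 2) = 0.222 × 1.050 × 0.793 = 0.1848
  σ(Item 1,Item 3) = 0.061 × 1.050 × 1.553 = 0.0995
  σ(Item 2,Item 3) = 0.257 × 0.793 × 1.553 = 0.3165
σ²_T = Σσ²ᵢ + 2·Σσ_ij = 4.1432 + 2 × 0.6008 = 5.3448
α = (3/2)·(1 − 4.1432/5.3448) = 0.34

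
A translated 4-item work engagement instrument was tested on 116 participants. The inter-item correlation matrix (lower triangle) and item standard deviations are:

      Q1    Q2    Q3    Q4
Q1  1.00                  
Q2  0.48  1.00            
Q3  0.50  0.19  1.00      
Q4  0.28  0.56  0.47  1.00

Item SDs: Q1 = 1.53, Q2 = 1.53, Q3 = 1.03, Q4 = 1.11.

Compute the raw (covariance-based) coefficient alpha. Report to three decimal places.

coefficient alpha = 0.726

Σσ²ᵢ = 1.53² + 1.53² + 1.03² + 1.11² = 6.9748
Covariances σ_ij = r_ij · s_i · s_j:
  σ(Q1,Q2) = 0.48 × 1.53 × 1.53 = 1.1236
  σ(Q1,Q3) = 0.50 × 1.53 × 1.03 = 0.7880
  σ(Q1,Q4) = 0.28 × 1.53 × 1.11 = 0.4755
  σ(Q2,Q3) = 0.19 × 1.53 × 1.03 = 0.2994
  σ(Q2,Q4) = 0.56 × 1.53 × 1.11 = 0.9510
  σ(Q3,Q4) = 0.47 × 1.03 × 1.11 = 0.5374
σ²_T = Σσ²ᵢ + 2·Σσ_ij = 6.9748 + 2 × 4.1749 = 15.3246
α = (4/3)·(1 − 6.9748/15.3246) = 0.726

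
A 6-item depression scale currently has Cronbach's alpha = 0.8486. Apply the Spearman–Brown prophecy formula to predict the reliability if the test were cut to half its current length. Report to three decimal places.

Length factor m = 1/2
α' = m·α / (1 − (1−m)·α)
   = 1/2 × 0.8486 / (1 − (1 − 1/2) × 0.8486)
   = 0.4243 / 0.5757 = 0.737

predicted reliability = 0.737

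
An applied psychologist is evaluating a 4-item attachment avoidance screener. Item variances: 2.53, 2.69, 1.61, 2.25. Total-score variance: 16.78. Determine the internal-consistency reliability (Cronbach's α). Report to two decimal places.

α = 0.61

sum of item variances = 2.53 + 2.69 + 1.61 + 2.25 = 9.08
α = (k/(k−1))·(1 − sum of item variances/σ²_T) = (4/3)·(1 − 9.08/16.78) = 0.61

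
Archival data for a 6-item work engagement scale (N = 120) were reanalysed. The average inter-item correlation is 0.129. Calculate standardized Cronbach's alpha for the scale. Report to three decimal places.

Standardized α = k·r̄ / (1 + (k−1)·r̄) = 6 × 0.129 / (1 + 5 × 0.129)
  = 0.7740 / 1.6450 = 0.471

standardized Cronbach's alpha = 0.471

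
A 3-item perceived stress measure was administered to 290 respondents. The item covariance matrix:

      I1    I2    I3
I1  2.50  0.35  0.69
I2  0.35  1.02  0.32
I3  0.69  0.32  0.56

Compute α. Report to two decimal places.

Σσᵢ² = 2.50 + 1.02 + 0.56 = 4.08
Sum of the distinct covariances = 1.36
σ²_total = 4.08 + 2 × 1.36 = 6.80
α = (k/(k−1))·(1 − Σσᵢ²/σ²_total) = (3/2)·(1 − 4.08/6.80) = 0.60

α = 0.60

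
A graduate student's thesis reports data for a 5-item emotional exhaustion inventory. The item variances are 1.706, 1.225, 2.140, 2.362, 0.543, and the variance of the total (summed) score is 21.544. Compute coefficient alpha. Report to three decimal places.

sum of item variances = 1.706 + 1.225 + 2.140 + 2.362 + 0.543 = 7.976
α = (k/(k−1))·(1 − sum of item variances/total variance) = (5/4)·(1 − 7.976/21.544) = 0.787

α = 0.787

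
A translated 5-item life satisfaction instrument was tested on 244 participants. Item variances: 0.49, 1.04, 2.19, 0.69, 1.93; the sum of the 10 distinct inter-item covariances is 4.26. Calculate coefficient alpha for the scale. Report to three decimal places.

Σσ²ᵢ = 0.49 + 1.04 + 2.19 + 0.69 + 1.93 = 6.34
Sum of distinct covariances = 4.26
total variance = Σσ²ᵢ + 2·Σcov = 6.34 + 2 × 4.26 = 14.86
α = (5/4)·(1 − 6.34/14.86) = 0.717

coefficient alpha = 0.717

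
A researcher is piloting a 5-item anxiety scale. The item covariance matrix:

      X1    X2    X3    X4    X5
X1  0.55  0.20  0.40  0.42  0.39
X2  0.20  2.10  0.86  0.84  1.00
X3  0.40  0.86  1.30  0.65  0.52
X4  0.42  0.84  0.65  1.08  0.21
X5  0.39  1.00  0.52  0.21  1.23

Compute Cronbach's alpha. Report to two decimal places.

Cronbach's alpha = 0.80

Σσᵢ² = 0.55 + 2.10 + 1.30 + 1.08 + 1.23 = 6.26
Sum of off-diagonal covariances = 5.49
total variance = 6.26 + 2 × 5.49 = 17.24
α = (k/(k−1))·(1 − Σσᵢ²/total variance) = (5/4)·(1 − 6.26/17.24) = 0.80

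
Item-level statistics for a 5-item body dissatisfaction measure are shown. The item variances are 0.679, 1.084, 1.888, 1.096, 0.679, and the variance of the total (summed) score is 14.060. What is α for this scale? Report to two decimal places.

α = 0.77

ΣVar(i) = 0.679 + 1.084 + 1.888 + 1.096 + 0.679 = 5.426
α = (k/(k−1))·(1 − ΣVar(i)/σ²_T) = (5/4)·(1 − 5.426/14.060) = 0.77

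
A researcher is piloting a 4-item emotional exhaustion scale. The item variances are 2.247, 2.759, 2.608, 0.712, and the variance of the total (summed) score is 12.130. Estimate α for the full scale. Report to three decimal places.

α = 0.418

Σσ²ᵢ = 2.247 + 2.759 + 2.608 + 0.712 = 8.326
α = (k/(k−1))·(1 − Σσ²ᵢ/Var(T)) = (4/3)·(1 − 8.326/12.130) = 0.418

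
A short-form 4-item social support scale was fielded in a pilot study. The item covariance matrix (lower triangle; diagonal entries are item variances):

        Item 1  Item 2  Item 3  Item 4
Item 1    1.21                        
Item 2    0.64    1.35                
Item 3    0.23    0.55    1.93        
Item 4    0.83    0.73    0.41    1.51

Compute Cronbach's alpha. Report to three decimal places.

α = 0.707

Σσ²ᵢ = 1.21 + 1.35 + 1.93 + 1.51 = 6.00
Sum of the distinct covariances = 3.39
σ²_T = 6.00 + 2 × 3.39 = 12.78
α = (k/(k−1))·(1 − Σσ²ᵢ/σ²_T) = (4/3)·(1 − 6.00/12.78) = 0.707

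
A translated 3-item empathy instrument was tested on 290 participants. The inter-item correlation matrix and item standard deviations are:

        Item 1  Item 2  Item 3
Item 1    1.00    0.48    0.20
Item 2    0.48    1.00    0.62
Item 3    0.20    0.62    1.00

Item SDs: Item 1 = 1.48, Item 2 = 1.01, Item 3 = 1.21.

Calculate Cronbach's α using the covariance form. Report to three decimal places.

Σσ²ᵢ = 1.48² + 1.01² + 1.21² = 4.6746
Covariances σ_ij = r_ij · s_i · s_j:
  σ(Item 1,Item 2) = 0.48 × 1.48 × 1.01 = 0.7175
  σ(Item 1,Item 3) = 0.20 × 1.48 × 1.21 = 0.3582
  σ(Item 2,Item 3) = 0.62 × 1.01 × 1.21 = 0.7577
σ²_T = Σσ²ᵢ + 2·Σσ_ij = 4.6746 + 2 × 1.8334 = 8.3414
α = (3/2)·(1 − 4.6746/8.3414) = 0.659

Cronbach's α = 0.659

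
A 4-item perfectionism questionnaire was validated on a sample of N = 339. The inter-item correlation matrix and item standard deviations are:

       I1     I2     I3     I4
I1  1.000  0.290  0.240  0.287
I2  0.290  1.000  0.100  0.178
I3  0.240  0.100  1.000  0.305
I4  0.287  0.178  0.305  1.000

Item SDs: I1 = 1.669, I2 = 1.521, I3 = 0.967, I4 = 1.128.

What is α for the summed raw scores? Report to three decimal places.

α = 0.535

Σσ²ᵢ = 1.669² + 1.521² + 0.967² + 1.128² = 7.3065
Covariances σ_ij = r_ij · s_i · s_j:
  σ(I1,I2) = 0.290 × 1.669 × 1.521 = 0.7362
  σ(I1,I3) = 0.240 × 1.669 × 0.967 = 0.3873
  σ(I1,I4) = 0.287 × 1.669 × 1.128 = 0.5403
  σ(I2,I3) = 0.100 × 1.521 × 0.967 = 0.1471
  σ(I2,I4) = 0.178 × 1.521 × 1.128 = 0.3054
  σ(I3,I4) = 0.305 × 0.967 × 1.128 = 0.3327
σ²_T = Σσ²ᵢ + 2·Σσ_ij = 7.3065 + 2 × 2.4490 = 12.2045
α = (4/3)·(1 − 7.3065/12.2045) = 0.535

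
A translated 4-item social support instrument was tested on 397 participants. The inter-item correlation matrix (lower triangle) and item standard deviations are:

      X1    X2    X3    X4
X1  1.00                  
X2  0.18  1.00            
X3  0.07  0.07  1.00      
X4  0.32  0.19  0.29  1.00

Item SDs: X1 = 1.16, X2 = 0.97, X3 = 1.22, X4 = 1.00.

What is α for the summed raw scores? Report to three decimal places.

α = 0.469

Σσ²ᵢ = 1.16² + 0.97² + 1.22² + 1.00² = 4.7749
Covariances σ_ij = r_ij · s_i · s_j:
  σ(X1,X2) = 0.18 × 1.16 × 0.97 = 0.2025
  σ(X1,X3) = 0.07 × 1.16 × 1.22 = 0.0991
  σ(X1,X4) = 0.32 × 1.16 × 1.00 = 0.3712
  σ(X2,X3) = 0.07 × 0.97 × 1.22 = 0.0828
  σ(X2,X4) = 0.19 × 0.97 × 1.00 = 0.1843
  σ(X3,X4) = 0.29 × 1.22 × 1.00 = 0.3538
σ²_T = Σσ²ᵢ + 2·Σσ_ij = 4.7749 + 2 × 1.2937 = 7.3623
α = (4/3)·(1 − 4.7749/7.3623) = 0.469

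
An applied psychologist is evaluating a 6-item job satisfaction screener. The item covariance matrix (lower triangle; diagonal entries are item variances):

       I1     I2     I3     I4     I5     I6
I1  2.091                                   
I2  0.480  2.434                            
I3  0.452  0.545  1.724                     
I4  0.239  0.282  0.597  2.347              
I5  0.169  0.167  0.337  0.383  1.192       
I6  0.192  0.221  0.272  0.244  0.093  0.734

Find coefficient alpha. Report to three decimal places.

sum of item variances = 2.091 + 2.434 + 1.724 + 2.347 + 1.192 + 0.734 = 10.522
Sum of off-diagonal covariances = 4.673
Var(T) = 10.522 + 2 × 4.673 = 19.868
α = (k/(k−1))·(1 − sum of item variances/Var(T)) = (6/5)·(1 − 10.522/19.868) = 0.564

coefficient alpha = 0.564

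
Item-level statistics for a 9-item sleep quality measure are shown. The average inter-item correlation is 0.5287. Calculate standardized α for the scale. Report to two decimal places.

standardized α = 0.91

Standardized α = k·r̄ / (1 + (k−1)·r̄) = 9 × 0.5287 / (1 + 8 × 0.5287)
  = 4.7583 / 5.2296 = 0.91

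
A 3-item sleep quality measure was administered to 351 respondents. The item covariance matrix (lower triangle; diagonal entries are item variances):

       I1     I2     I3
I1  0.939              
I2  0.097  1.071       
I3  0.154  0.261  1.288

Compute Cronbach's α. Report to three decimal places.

ΣVar(i) = 0.939 + 1.071 + 1.288 = 3.298
Σ_{i<j} σ_ij = 0.512
total variance = 3.298 + 2 × 0.512 = 4.322
α = (k/(k−1))·(1 − ΣVar(i)/total variance) = (3/2)·(1 − 3.298/4.322) = 0.355

α = 0.355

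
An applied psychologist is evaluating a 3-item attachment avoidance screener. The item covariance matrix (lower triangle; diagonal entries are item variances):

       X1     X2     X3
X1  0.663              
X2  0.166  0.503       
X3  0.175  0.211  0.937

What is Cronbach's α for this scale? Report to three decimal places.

ΣVar(i) = 0.663 + 0.503 + 0.937 = 2.103
Sum of the distinct covariances = 0.552
σ²_T = 2.103 + 2 × 0.552 = 3.207
α = (k/(k−1))·(1 − ΣVar(i)/σ²_T) = (3/2)·(1 − 2.103/3.207) = 0.516

Cronbach's α = 0.516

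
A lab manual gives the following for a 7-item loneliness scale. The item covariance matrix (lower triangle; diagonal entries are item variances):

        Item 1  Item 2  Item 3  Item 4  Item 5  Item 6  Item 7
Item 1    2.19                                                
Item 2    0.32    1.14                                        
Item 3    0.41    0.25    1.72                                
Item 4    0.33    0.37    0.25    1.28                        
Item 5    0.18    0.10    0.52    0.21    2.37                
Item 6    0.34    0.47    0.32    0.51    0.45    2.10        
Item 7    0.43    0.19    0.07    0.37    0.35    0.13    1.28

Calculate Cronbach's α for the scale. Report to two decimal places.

Σσᵢ² = 2.19 + 1.14 + 1.72 + 1.28 + 2.37 + 2.10 + 1.28 = 12.08
Sum of off-diagonal covariances = 6.57
Var(T) = 12.08 + 2 × 6.57 = 25.22
α = (k/(k−1))·(1 − Σσᵢ²/Var(T)) = (7/6)·(1 − 12.08/25.22) = 0.61

Cronbach's α = 0.61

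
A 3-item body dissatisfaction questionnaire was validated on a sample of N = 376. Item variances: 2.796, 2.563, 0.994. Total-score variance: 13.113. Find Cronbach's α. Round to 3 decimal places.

sum of item variances = 2.796 + 2.563 + 0.994 = 6.353
α = (k/(k−1))·(1 − sum of item variances/σ²_T) = (3/2)·(1 − 6.353/13.113) = 0.773

Cronbach's α = 0.773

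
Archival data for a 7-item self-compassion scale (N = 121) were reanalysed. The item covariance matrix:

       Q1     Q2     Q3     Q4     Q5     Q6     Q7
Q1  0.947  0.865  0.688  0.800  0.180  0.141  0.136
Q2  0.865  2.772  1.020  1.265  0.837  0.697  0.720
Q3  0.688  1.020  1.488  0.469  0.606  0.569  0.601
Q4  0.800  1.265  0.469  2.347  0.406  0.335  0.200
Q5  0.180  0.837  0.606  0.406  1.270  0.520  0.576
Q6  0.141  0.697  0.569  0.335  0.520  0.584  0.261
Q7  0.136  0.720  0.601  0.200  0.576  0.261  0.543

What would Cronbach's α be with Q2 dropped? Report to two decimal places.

α = 0.77

Remaining items: Q1, Q3, Q4, Q5, Q6, Q7 (k = 6).
ΣVar(i) = 0.947 + 1.488 + 2.347 + 1.270 + 0.584 + 0.543 = 7.179
Var(T) = 7.179 + 2 × 6.488 = 20.155
α (item deleted) = (6/5)·(1 − 7.179/20.155) = 0.77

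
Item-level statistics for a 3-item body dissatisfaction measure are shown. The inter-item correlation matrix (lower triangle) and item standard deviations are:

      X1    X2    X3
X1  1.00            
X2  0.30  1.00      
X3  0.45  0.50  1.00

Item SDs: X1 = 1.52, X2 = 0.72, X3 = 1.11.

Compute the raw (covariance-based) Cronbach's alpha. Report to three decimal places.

Σσ²ᵢ = 1.52² + 0.72² + 1.11² = 4.0609
Covariances σ_ij = r_ij · s_i · s_j:
  σ(X1,X2) = 0.30 × 1.52 × 0.72 = 0.3283
  σ(X1,X3) = 0.45 × 1.52 × 1.11 = 0.7592
  σ(X2,X3) = 0.50 × 0.72 × 1.11 = 0.3996
σ²_T = Σσ²ᵢ + 2·Σσ_ij = 4.0609 + 2 × 1.4871 = 7.0351
α = (3/2)·(1 − 4.0609/7.0351) = 0.634

α = 0.634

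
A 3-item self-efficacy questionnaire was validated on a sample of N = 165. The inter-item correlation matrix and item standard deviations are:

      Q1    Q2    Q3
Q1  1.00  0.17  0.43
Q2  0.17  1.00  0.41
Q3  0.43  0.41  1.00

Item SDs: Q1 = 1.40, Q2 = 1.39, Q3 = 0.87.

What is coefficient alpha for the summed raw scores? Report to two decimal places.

Σσ²ᵢ = 1.40² + 1.39² + 0.87² = 4.6490
Covariances σ_ij = r_ij · s_i · s_j:
  σ(Q1,Q2) = 0.17 × 1.40 × 1.39 = 0.3308
  σ(Q1,Q3) = 0.43 × 1.40 × 0.87 = 0.5237
  σ(Q2,Q3) = 0.41 × 1.39 × 0.87 = 0.4958
σ²_T = Σσ²ᵢ + 2·Σσ_ij = 4.6490 + 2 × 1.3503 = 7.3496
α = (3/2)·(1 − 4.6490/7.3496) = 0.55

coefficient alpha = 0.55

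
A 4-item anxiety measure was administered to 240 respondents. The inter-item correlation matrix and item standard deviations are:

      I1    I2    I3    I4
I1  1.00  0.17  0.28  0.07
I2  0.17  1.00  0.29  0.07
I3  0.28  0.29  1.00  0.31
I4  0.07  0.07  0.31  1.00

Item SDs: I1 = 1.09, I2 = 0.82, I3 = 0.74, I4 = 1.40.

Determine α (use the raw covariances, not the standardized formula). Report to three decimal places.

Σσ²ᵢ = 1.09² + 0.82² + 0.74² + 1.40² = 4.3681
Covariances σ_ij = r_ij · s_i · s_j:
  σ(I1,I2) = 0.17 × 1.09 × 0.82 = 0.1519
  σ(I1,I3) = 0.28 × 1.09 × 0.74 = 0.2258
  σ(I1,I4) = 0.07 × 1.09 × 1.40 = 0.1068
  σ(I2,I3) = 0.29 × 0.82 × 0.74 = 0.1760
  σ(I2,I4) = 0.07 × 0.82 × 1.40 = 0.0804
  σ(I3,I4) = 0.31 × 0.74 × 1.40 = 0.3212
σ²_T = Σσ²ᵢ + 2·Σσ_ij = 4.3681 + 2 × 1.0621 = 6.4923
α = (4/3)·(1 − 4.3681/6.4923) = 0.436

α = 0.436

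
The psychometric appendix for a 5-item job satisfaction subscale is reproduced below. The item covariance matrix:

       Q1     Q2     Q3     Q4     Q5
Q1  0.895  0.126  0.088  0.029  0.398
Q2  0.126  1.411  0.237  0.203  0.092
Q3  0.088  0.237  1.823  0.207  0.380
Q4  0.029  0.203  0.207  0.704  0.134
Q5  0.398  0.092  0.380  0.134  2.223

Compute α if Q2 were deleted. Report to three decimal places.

α = 0.406

Remaining items: Q1, Q3, Q4, Q5 (k = 4).
ΣVar(i) = 0.895 + 1.823 + 0.704 + 2.223 = 5.645
σ²_T = 5.645 + 2 × 1.236 = 8.117
α (item deleted) = (4/3)·(1 − 5.645/8.117) = 0.406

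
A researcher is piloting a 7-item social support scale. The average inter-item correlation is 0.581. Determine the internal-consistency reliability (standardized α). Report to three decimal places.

Standardized α = k·r̄ / (1 + (k−1)·r̄) = 7 × 0.581 / (1 + 6 × 0.581)
  = 4.0670 / 4.4860 = 0.907

α = 0.907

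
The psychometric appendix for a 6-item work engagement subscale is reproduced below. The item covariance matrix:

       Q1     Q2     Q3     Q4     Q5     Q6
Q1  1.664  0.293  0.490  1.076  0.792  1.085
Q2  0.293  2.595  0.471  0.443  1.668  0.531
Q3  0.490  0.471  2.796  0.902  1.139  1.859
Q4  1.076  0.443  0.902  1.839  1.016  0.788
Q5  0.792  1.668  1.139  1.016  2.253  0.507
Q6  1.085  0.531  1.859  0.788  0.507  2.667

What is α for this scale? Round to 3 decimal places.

Σσ²ᵢ = 1.664 + 2.595 + 2.796 + 1.839 + 2.253 + 2.667 = 13.814
Sum of off-diagonal covariances = 13.060
σ²_T = 13.814 + 2 × 13.060 = 39.934
α = (k/(k−1))·(1 − Σσ²ᵢ/σ²_T) = (6/5)·(1 − 13.814/39.934) = 0.785

α = 0.785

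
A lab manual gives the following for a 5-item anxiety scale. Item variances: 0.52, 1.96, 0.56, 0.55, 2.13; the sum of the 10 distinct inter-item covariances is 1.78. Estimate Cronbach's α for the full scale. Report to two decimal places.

sum of item variances = 0.52 + 1.96 + 0.56 + 0.55 + 2.13 = 5.72
Sum of distinct covariances = 1.78
σ²_T = sum of item variances + 2·Σcov = 5.72 + 2 × 1.78 = 9.28
α = (5/4)·(1 − 5.72/9.28) = 0.48

Cronbach's α = 0.48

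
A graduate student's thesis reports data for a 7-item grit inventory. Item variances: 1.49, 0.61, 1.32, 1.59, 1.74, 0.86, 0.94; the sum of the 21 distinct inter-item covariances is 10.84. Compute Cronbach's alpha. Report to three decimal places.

ΣVar(i) = 1.49 + 0.61 + 1.32 + 1.59 + 1.74 + 0.86 + 0.94 = 8.55
Sum of distinct covariances = 10.84
σ²_total = ΣVar(i) + 2·Σcov = 8.55 + 2 × 10.84 = 30.23
α = (7/6)·(1 − 8.55/30.23) = 0.837

Cronbach's alpha = 0.837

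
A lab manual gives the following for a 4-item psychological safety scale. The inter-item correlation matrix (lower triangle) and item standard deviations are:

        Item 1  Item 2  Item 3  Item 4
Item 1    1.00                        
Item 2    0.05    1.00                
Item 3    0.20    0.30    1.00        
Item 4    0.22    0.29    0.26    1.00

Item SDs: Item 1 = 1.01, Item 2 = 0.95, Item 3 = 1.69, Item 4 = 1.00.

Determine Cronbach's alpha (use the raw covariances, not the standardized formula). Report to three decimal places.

α = 0.513

Σσ²ᵢ = 1.01² + 0.95² + 1.69² + 1.00² = 5.7787
Covariances σ_ij = r_ij · s_i · s_j:
  σ(Item 1,Item 2) = 0.05 × 1.01 × 0.95 = 0.0480
  σ(Item 1,Item 3) = 0.20 × 1.01 × 1.69 = 0.3414
  σ(Item 1,Item 4) = 0.22 × 1.01 × 1.00 = 0.2222
  σ(Item 2,Item 3) = 0.30 × 0.95 × 1.69 = 0.4816
  σ(Item 2,Item 4) = 0.29 × 0.95 × 1.00 = 0.2755
  σ(Item 3,Item 4) = 0.26 × 1.69 × 1.00 = 0.4394
σ²_T = Σσ²ᵢ + 2·Σσ_ij = 5.7787 + 2 × 1.8081 = 9.3949
α = (4/3)·(1 − 5.7787/9.3949) = 0.513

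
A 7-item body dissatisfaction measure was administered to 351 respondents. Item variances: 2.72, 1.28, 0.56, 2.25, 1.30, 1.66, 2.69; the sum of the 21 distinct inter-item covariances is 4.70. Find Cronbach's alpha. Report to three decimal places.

α = 0.502

ΣVar(i) = 2.72 + 1.28 + 0.56 + 2.25 + 1.30 + 1.66 + 2.69 = 12.46
Sum of distinct covariances = 4.70
σ²_total = ΣVar(i) + 2·Σcov = 12.46 + 2 × 4.70 = 21.86
α = (7/6)·(1 − 12.46/21.86) = 0.502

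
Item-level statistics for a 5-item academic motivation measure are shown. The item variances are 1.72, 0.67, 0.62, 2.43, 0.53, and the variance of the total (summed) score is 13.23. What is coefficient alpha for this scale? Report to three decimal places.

Σσ²ᵢ = 1.72 + 0.67 + 0.62 + 2.43 + 0.53 = 5.97
α = (k/(k−1))·(1 − Σσ²ᵢ/Var(T)) = (5/4)·(1 − 5.97/13.23) = 0.686

coefficient alpha = 0.686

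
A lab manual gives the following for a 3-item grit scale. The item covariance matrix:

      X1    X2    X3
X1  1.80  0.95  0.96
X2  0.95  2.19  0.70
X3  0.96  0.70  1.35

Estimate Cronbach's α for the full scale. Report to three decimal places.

Cronbach's α = 0.741

sum of item variances = 1.80 + 2.19 + 1.35 = 5.34
Σ_{i<j} σ_ij = 2.61
Var(T) = 5.34 + 2 × 2.61 = 10.56
α = (k/(k−1))·(1 − sum of item variances/Var(T)) = (3/2)·(1 − 5.34/10.56) = 0.741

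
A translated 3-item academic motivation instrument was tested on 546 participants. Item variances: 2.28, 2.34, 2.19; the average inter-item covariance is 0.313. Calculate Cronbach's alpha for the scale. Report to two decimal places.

Σσᵢ² = 2.28 + 2.34 + 2.19 = 6.81
Sum of the 3 distinct covariances = 3 × 0.313 = 0.939
σ²_T = Σσᵢ² + 2·Σcov = 6.81 + 2 × 0.939 = 8.688
α = (3/2)·(1 − 6.81/8.688) = 0.32

α = 0.32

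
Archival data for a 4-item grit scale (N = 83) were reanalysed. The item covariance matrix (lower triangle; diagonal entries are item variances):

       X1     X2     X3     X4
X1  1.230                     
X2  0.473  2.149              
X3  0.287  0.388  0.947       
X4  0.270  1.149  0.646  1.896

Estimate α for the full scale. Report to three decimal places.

α = 0.677

ΣVar(i) = 1.230 + 2.149 + 0.947 + 1.896 = 6.222
Σ_{i<j} σ_ij = 3.213
σ²_T = 6.222 + 2 × 3.213 = 12.648
α = (k/(k−1))·(1 − ΣVar(i)/σ²_T) = (4/3)·(1 − 6.222/12.648) = 0.677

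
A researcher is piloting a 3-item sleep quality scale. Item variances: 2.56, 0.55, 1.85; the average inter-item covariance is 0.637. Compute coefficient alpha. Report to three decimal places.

Σσᵢ² = 2.56 + 0.55 + 1.85 = 4.96
Sum of the 3 distinct covariances = 3 × 0.637 = 1.911
σ²_total = Σσᵢ² + 2·Σcov = 4.96 + 2 × 1.911 = 8.782
α = (3/2)·(1 − 4.96/8.782) = 0.653

α = 0.653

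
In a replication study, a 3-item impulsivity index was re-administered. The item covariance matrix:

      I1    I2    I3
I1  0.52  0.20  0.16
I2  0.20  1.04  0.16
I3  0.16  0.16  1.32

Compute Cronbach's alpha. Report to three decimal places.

Σσ²ᵢ = 0.52 + 1.04 + 1.32 = 2.88
Sum of the distinct covariances = 0.52
total variance = 2.88 + 2 × 0.52 = 3.92
α = (k/(k−1))·(1 − Σσ²ᵢ/total variance) = (3/2)·(1 − 2.88/3.92) = 0.398

α = 0.398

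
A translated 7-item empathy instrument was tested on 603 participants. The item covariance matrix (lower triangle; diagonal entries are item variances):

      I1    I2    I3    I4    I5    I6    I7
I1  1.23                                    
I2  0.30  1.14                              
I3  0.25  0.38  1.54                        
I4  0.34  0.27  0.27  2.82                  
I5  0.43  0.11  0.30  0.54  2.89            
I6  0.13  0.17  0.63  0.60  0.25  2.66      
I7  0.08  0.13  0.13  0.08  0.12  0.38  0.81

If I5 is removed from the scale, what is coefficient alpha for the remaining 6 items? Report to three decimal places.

Remaining items: I1, I2, I3, I4, I6, I7 (k = 6).
Σσ²ᵢ = 1.23 + 1.14 + 1.54 + 2.82 + 2.66 + 0.81 = 10.20
total variance = 10.20 + 2 × 4.14 = 18.48
α (item deleted) = (6/5)·(1 − 10.20/18.48) = 0.538

α = 0.538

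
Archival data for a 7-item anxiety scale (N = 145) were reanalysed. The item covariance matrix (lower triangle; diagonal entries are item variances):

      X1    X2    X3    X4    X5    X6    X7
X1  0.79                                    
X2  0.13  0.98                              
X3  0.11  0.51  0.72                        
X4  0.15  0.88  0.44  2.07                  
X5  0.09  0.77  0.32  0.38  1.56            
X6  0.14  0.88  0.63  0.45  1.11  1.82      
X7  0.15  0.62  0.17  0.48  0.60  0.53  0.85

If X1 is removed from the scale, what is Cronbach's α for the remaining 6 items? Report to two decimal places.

Remaining items: X2, X3, X4, X5, X6, X7 (k = 6).
Σσᵢ² = 0.98 + 0.72 + 2.07 + 1.56 + 1.82 + 0.85 = 8.00
Var(T) = 8.00 + 2 × 8.77 = 25.54
α (item deleted) = (6/5)·(1 − 8.00/25.54) = 0.82

Cronbach's α = 0.82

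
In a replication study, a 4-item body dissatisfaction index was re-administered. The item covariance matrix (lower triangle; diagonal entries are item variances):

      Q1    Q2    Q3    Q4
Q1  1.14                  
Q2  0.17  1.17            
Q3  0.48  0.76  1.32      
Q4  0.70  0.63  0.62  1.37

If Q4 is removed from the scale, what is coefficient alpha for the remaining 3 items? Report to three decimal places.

Remaining items: Q1, Q2, Q3 (k = 3).
ΣVar(i) = 1.14 + 1.17 + 1.32 = 3.63
Var(T) = 3.63 + 2 × 1.41 = 6.45
α (item deleted) = (3/2)·(1 − 3.63/6.45) = 0.656

α = 0.656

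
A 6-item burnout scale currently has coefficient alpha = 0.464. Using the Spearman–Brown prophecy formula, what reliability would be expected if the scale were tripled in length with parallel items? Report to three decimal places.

Length factor m = 3
α' = m·α / (1 + (m−1)·α)
   = 3 × 0.464 / (1 + (3 − 1) × 0.464)
   = 1.3920 / 1.9280 = 0.722

predicted reliability = 0.722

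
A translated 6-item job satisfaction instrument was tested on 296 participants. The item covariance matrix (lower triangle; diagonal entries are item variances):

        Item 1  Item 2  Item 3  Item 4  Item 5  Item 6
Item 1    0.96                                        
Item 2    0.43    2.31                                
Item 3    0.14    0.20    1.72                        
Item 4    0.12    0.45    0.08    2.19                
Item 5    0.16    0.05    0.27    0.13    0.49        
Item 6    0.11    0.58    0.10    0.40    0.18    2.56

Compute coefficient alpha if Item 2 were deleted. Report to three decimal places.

Remaining items: Item 1, Item 3, Item 4, Item 5, Item 6 (k = 5).
Σσᵢ² = 0.96 + 1.72 + 2.19 + 0.49 + 2.56 = 7.92
total variance = 7.92 + 2 × 1.69 = 11.30
α (item deleted) = (5/4)·(1 − 7.92/11.30) = 0.374

coefficient alpha = 0.374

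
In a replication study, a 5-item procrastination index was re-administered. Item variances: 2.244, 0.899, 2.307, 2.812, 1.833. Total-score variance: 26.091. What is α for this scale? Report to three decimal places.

α = 0.766

ΣVar(i) = 2.244 + 0.899 + 2.307 + 2.812 + 1.833 = 10.095
α = (k/(k−1))·(1 − ΣVar(i)/σ²_T) = (5/4)·(1 − 10.095/26.091) = 0.766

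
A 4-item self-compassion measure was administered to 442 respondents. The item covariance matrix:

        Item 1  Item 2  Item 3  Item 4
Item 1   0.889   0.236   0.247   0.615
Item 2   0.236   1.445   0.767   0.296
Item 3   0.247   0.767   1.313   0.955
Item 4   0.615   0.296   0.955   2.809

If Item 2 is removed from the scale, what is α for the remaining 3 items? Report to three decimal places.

α = 0.631

Remaining items: Item 1, Item 3, Item 4 (k = 3).
Σσ²ᵢ = 0.889 + 1.313 + 2.809 = 5.011
total variance = 5.011 + 2 × 1.817 = 8.645
α (item deleted) = (3/2)·(1 − 5.011/8.645) = 0.631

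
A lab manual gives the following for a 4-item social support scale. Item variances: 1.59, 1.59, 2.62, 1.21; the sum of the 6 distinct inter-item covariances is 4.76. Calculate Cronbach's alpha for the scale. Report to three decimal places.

ΣVar(i) = 1.59 + 1.59 + 2.62 + 1.21 = 7.01
Sum of distinct covariances = 4.76
Var(T) = ΣVar(i) + 2·Σcov = 7.01 + 2 × 4.76 = 16.53
α = (4/3)·(1 − 7.01/16.53) = 0.768

α = 0.768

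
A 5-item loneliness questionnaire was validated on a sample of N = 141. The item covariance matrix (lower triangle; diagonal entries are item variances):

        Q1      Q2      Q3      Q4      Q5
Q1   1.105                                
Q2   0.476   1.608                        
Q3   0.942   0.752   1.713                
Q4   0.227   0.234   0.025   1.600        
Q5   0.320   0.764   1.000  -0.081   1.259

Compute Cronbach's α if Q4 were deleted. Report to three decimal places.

Remaining items: Q1, Q2, Q3, Q5 (k = 4).
Σσᵢ² = 1.105 + 1.608 + 1.713 + 1.259 = 5.685
Var(T) = 5.685 + 2 × 4.254 = 14.193
α (item deleted) = (4/3)·(1 − 5.685/14.193) = 0.799

α = 0.799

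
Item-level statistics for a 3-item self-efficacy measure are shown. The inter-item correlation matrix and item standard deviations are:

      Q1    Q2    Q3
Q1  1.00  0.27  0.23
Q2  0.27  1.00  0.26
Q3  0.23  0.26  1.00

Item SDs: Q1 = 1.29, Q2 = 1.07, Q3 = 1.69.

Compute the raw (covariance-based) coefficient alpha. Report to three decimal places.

α = 0.483

Σσ²ᵢ = 1.29² + 1.07² + 1.69² = 5.6651
Covariances σ_ij = r_ij · s_i · s_j:
  σ(Q1,Q2) = 0.27 × 1.29 × 1.07 = 0.3727
  σ(Q1,Q3) = 0.23 × 1.29 × 1.69 = 0.5014
  σ(Q2,Q3) = 0.26 × 1.07 × 1.69 = 0.4702
σ²_T = Σσ²ᵢ + 2·Σσ_ij = 5.6651 + 2 × 1.3443 = 8.3537
α = (3/2)·(1 − 5.6651/8.3537) = 0.483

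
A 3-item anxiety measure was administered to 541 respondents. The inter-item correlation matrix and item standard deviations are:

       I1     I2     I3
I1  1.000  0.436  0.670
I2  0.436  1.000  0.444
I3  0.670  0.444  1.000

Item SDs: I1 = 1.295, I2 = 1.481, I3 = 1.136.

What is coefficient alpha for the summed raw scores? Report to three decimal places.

Σσ²ᵢ = 1.295² + 1.481² + 1.136² = 5.1609
Covariances σ_ij = r_ij · s_i · s_j:
  σ(I1,I2) = 0.436 × 1.295 × 1.481 = 0.8362
  σ(I1,I3) = 0.670 × 1.295 × 1.136 = 0.9857
  σ(I2,I3) = 0.444 × 1.481 × 1.136 = 0.7470
σ²_T = Σσ²ᵢ + 2·Σσ_ij = 5.1609 + 2 × 2.5689 = 10.2987
α = (3/2)·(1 − 5.1609/10.2987) = 0.748

coefficient alpha = 0.748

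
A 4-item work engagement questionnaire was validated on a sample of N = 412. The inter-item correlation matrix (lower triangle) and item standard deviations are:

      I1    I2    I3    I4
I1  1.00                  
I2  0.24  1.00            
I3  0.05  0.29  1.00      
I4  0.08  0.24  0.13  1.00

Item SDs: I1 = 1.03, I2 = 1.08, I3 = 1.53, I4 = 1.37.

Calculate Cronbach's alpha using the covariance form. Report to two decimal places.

Σσ²ᵢ = 1.03² + 1.08² + 1.53² + 1.37² = 6.4451
Covariances σ_ij = r_ij · s_i · s_j:
  σ(I1,I2) = 0.24 × 1.03 × 1.08 = 0.2670
  σ(I1,I3) = 0.05 × 1.03 × 1.53 = 0.0788
  σ(I1,I4) = 0.08 × 1.03 × 1.37 = 0.1129
  σ(I2,I3) = 0.29 × 1.08 × 1.53 = 0.4792
  σ(I2,I4) = 0.24 × 1.08 × 1.37 = 0.3551
  σ(I3,I4) = 0.13 × 1.53 × 1.37 = 0.2725
σ²_T = Σσ²ᵢ + 2·Σσ_ij = 6.4451 + 2 × 1.5655 = 9.5761
α = (4/3)·(1 − 6.4451/9.5761) = 0.44

α = 0.44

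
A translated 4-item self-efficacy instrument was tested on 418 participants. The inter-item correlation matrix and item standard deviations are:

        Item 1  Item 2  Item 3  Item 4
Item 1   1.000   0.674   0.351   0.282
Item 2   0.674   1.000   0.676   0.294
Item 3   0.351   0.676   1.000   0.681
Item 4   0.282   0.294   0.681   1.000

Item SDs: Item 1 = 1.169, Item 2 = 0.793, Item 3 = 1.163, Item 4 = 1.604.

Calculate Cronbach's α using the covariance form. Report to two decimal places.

Cronbach's α = 0.76

Σσ²ᵢ = 1.169² + 0.793² + 1.163² + 1.604² = 5.9208
Covariances σ_ij = r_ij · s_i · s_j:
  σ(Item 1,Item 2) = 0.674 × 1.169 × 0.793 = 0.6248
  σ(Item 1,Item 3) = 0.351 × 1.169 × 1.163 = 0.4772
  σ(Item 1,Item 4) = 0.282 × 1.169 × 1.604 = 0.5288
  σ(Item 2,Item 3) = 0.676 × 0.793 × 1.163 = 0.6234
  σ(Item 2,Item 4) = 0.294 × 0.793 × 1.604 = 0.3740
  σ(Item 3,Item 4) = 0.681 × 1.163 × 1.604 = 1.2704
σ²_T = Σσ²ᵢ + 2·Σσ_ij = 5.9208 + 2 × 3.8986 = 13.7180
α = (4/3)·(1 − 5.9208/13.7180) = 0.76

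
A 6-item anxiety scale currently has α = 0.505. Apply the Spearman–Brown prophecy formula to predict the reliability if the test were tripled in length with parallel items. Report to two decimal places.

Length factor m = 3
α' = m·α / (1 + (m−1)·α)
   = 3 × 0.505 / (1 + (3 − 1) × 0.505)
   = 1.5150 / 2.0100 = 0.75

predicted reliability = 0.75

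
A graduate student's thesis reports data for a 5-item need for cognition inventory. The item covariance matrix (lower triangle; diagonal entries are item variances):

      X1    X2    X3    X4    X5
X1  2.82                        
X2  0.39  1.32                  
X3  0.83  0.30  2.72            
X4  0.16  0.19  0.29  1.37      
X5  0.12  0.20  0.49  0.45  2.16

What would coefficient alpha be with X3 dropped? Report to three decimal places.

Remaining items: X1, X2, X4, X5 (k = 4).
Σσ²ᵢ = 2.82 + 1.32 + 1.37 + 2.16 = 7.67
σ²_T = 7.67 + 2 × 1.51 = 10.69
α (item deleted) = (4/3)·(1 − 7.67/10.69) = 0.377

α = 0.377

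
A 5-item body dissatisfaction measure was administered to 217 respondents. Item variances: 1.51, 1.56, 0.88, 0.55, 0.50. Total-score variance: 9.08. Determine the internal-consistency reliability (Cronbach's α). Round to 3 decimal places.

sum of item variances = 1.51 + 1.56 + 0.88 + 0.55 + 0.50 = 5.00
α = (k/(k−1))·(1 − sum of item variances/σ²_T) = (5/4)·(1 − 5.00/9.08) = 0.562

Cronbach's α = 0.562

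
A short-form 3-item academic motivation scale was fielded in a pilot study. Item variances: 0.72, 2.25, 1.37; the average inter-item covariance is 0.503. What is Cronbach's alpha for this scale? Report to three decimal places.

Σσᵢ² = 0.72 + 2.25 + 1.37 = 4.34
Sum of the 3 distinct covariances = 3 × 0.503 = 1.509
σ²_T = Σσᵢ² + 2·Σcov = 4.34 + 2 × 1.509 = 7.358
α = (3/2)·(1 − 4.34/7.358) = 0.615

Cronbach's alpha = 0.615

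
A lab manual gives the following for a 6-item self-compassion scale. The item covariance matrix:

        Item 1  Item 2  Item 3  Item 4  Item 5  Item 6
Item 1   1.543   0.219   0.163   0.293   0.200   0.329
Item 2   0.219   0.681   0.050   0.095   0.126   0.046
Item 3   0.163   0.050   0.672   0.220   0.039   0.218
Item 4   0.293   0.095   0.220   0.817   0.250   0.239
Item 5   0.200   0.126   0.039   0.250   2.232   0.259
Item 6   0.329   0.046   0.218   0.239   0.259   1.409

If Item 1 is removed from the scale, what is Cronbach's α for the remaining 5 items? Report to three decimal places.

Remaining items: Item 2, Item 3, Item 4, Item 5, Item 6 (k = 5).
sum of item variances = 0.681 + 0.672 + 0.817 + 2.232 + 1.409 = 5.811
σ²_total = 5.811 + 2 × 1.542 = 8.895
α (item deleted) = (5/4)·(1 − 5.811/8.895) = 0.433

α = 0.433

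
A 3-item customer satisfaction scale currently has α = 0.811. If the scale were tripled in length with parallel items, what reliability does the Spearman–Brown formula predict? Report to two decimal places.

predicted reliability = 0.93

Length factor m = 3
α' = m·α / (1 + (m−1)·α)
   = 3 × 0.811 / (1 + (3 − 1) × 0.811)
   = 2.4330 / 2.6220 = 0.93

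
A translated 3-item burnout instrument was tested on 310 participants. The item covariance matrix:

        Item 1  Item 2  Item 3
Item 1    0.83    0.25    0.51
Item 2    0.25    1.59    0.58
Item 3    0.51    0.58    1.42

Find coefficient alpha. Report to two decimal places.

α = 0.62

Σσᵢ² = 0.83 + 1.59 + 1.42 = 3.84
Sum of the distinct covariances = 1.34
total variance = 3.84 + 2 × 1.34 = 6.52
α = (k/(k−1))·(1 − Σσᵢ²/total variance) = (3/2)·(1 − 3.84/6.52) = 0.62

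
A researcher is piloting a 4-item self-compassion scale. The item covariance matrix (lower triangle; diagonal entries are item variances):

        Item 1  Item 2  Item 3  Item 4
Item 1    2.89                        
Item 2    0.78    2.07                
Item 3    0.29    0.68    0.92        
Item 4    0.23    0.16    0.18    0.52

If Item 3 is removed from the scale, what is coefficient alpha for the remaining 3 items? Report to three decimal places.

Remaining items: Item 1, Item 2, Item 4 (k = 3).
Σσᵢ² = 2.89 + 2.07 + 0.52 = 5.48
total variance = 5.48 + 2 × 1.17 = 7.82
α (item deleted) = (3/2)·(1 − 5.48/7.82) = 0.449

α = 0.449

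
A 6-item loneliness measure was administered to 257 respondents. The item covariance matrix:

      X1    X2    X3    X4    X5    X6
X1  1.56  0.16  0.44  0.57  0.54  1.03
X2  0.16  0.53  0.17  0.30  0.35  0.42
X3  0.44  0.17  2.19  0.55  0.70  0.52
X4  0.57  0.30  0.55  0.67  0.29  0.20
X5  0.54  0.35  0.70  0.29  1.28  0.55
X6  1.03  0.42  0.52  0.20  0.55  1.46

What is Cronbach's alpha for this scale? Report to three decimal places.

ΣVar(i) = 1.56 + 0.53 + 2.19 + 0.67 + 1.28 + 1.46 = 7.69
Σ_{i<j} σ_ij = 6.79
σ²_T = 7.69 + 2 × 6.79 = 21.27
α = (k/(k−1))·(1 − ΣVar(i)/σ²_T) = (6/5)·(1 − 7.69/21.27) = 0.766

α = 0.766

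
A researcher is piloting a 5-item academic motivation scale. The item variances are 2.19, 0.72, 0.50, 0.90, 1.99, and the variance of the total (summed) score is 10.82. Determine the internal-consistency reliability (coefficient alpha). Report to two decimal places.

Σσᵢ² = 2.19 + 0.72 + 0.50 + 0.90 + 1.99 = 6.30
α = (k/(k−1))·(1 − Σσᵢ²/Var(T)) = (5/4)·(1 − 6.30/10.82) = 0.52

α = 0.52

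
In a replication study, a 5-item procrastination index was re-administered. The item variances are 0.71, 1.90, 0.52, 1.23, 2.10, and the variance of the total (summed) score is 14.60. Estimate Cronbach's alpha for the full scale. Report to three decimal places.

α = 0.697

Σσ²ᵢ = 0.71 + 1.90 + 0.52 + 1.23 + 2.10 = 6.46
α = (k/(k−1))·(1 − Σσ²ᵢ/σ²_total) = (5/4)·(1 − 6.46/14.60) = 0.697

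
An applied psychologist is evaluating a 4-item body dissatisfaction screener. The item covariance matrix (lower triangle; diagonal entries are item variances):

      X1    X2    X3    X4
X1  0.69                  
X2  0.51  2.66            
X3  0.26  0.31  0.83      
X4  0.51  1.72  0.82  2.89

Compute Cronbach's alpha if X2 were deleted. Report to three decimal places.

Cronbach's alpha = 0.628

Remaining items: X1, X3, X4 (k = 3).
sum of item variances = 0.69 + 0.83 + 2.89 = 4.41
total variance = 4.41 + 2 × 1.59 = 7.59
α (item deleted) = (3/2)·(1 − 4.41/7.59) = 0.628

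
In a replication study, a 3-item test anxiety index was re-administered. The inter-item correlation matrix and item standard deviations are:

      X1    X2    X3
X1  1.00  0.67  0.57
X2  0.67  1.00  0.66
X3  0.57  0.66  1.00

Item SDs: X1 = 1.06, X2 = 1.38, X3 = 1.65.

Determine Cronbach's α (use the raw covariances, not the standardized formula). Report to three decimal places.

Σσ²ᵢ = 1.06² + 1.38² + 1.65² = 5.7505
Covariances σ_ij = r_ij · s_i · s_j:
  σ(X1,X2) = 0.67 × 1.06 × 1.38 = 0.9801
  σ(X1,X3) = 0.57 × 1.06 × 1.65 = 0.9969
  σ(X2,X3) = 0.66 × 1.38 × 1.65 = 1.5028
σ²_T = Σσ²ᵢ + 2·Σσ_ij = 5.7505 + 2 × 3.4798 = 12.7101
α = (3/2)·(1 − 5.7505/12.7101) = 0.821

Cronbach's α = 0.821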